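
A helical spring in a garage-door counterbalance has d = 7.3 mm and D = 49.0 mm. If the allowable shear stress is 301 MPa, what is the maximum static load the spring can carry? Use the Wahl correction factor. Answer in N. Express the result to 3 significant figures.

C = D/d = 49.0/7.3 = 6.7123
K_W = (4C−1)/(4C−4) + 0.615/C = 25.849/22.849 + 0.0916 = 1.2229
τ_max = K·8FD/(πd³) → F_max = τ_allow·πd³/(8DK)
F_max = 301·π·7.3³/(8·49.0·1.2229) = 3.6786e+05/479.38 = 767.36 N

767 N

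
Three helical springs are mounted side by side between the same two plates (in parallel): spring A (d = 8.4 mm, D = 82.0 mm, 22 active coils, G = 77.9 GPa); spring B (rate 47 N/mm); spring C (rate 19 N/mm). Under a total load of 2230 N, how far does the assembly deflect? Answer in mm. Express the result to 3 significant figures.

31.9 mm

k_A = Gd⁴/(8D³N_a) = (77.9×10³)(8.4⁴)/(8·82.0³·22) = 3.9967 N/mm
Parallel: k_eq = 3.9967 + 47 + 19 = 69.997 N/mm
δ = F/k_eq = 2230/69.997 = 31.859 mm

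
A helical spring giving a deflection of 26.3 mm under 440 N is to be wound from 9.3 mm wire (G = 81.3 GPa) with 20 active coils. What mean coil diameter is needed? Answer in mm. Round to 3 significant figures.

61.0 mm

Required rate k = F/δ = 440/26.3 = 16.73 N/mm
D = (Gd⁴/(8N_a·k))^(1/3) = (81.3×10³·9.3⁴/(8·20·16.73))^(1/3)
  = (227198)^(1/3) = 61.0195 mm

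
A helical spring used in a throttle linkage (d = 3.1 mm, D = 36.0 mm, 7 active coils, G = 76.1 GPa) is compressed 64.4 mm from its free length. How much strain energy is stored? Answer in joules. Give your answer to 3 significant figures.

k = Gd⁴/(8D³N_a) = (76.1×10³)(3.1⁴)/(8·36.0³·7) = 2.6899 N/mm
U = ½kδ² = 0.5 × 2.6899 × 64.4² = 5578 N·mm = 5.578 J

5.58 J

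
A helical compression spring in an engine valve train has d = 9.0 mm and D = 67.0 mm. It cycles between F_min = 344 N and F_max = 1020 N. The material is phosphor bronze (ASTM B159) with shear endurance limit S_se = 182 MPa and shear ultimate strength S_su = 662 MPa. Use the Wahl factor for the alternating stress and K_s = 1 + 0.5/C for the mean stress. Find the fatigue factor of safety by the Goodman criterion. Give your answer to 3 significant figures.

1.28

C = D/d = 67.0/9.0 = 7.4444; K_W = (4C−1)/(4C−4)+0.615/C = 1.1990; K_s = 1+0.5/C = 1.0672
F_a = (F_max−F_min)/2 = 338 N; F_m = (F_max+F_min)/2 = 682 N
τ_a = K_W·8F_aD/(πd³) = 1.1990 × 79.105 = 94.846 MPa
τ_m = K_s·8F_mD/(πd³) = 1.0672 × 159.61 = 170.33 MPa
Goodman: 1/n_f = τ_a/S_se + τ_m/S_su = 94.846/182 + 170.33/662 = 0.52113 + 0.25730 = 0.77844
n_f = 1/0.77844 = 1.285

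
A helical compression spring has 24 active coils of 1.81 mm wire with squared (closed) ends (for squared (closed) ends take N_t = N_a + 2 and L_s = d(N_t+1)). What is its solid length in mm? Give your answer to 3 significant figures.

48.9 mm

squared (closed) ends: N_t = N_a + 2 = 24 + 2 = 26
L_s = d·(N_t+1) = 1.81 × 27 = 48.87 mm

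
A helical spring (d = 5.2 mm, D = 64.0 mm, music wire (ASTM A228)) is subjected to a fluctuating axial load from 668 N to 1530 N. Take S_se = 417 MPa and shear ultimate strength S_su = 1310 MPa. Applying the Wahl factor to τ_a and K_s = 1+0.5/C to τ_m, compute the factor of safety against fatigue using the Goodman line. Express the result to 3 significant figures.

0.426

C = D/d = 64.0/5.2 = 12.3077; K_W = (4C−1)/(4C−4)+0.615/C = 1.1163; K_s = 1+0.5/C = 1.0406
F_a = (F_max−F_min)/2 = 431 N; F_m = (F_max+F_min)/2 = 1099 N
τ_a = K_W·8F_aD/(πd³) = 1.1163 × 499.56 = 557.66 MPa
τ_m = K_s·8F_mD/(πd³) = 1.0406 × 1273.8 = 1325.6 MPa
Goodman: 1/n_f = τ_a/S_se + τ_m/S_su = 557.66/417 + 1325.6/1310 = 1.33730 + 1.01188 = 2.3492
n_f = 1/2.3492 = 0.4257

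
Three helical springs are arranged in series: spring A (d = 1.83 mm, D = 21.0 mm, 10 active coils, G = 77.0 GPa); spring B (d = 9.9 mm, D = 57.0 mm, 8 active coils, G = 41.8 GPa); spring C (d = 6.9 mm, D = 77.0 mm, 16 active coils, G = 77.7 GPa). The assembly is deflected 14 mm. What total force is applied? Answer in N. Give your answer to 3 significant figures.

k_A = Gd⁴/(8D³N_a) = (77.0×10³)(1.83⁴)/(8·21.0³·10) = 1.1656 N/mm
k_B = Gd⁴/(8D³N_a) = (41.8×10³)(9.9⁴)/(8·57.0³·8) = 33.878 N/mm
k_C = Gd⁴/(8D³N_a) = (77.7×10³)(6.9⁴)/(8·77.0³·16) = 3.0139 N/mm
Series: 1/k_eq = 1/1.1656 + 1/33.878 + 1/3.0139 = 1.2192; k_eq = 0.82018 N/mm
F = k_eq·δ = 0.82018·14 = 11.483 N

11.5 N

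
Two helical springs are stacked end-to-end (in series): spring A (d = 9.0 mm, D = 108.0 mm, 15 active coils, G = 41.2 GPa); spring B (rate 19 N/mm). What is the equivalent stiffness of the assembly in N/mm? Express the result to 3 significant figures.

1.63 N/mm

k_A = Gd⁴/(8D³N_a) = (41.2×10³)(9.0⁴)/(8·108.0³·15) = 1.7882 N/mm
Series: 1/k_eq = 1/1.7882 + 1/19 = 0.61185; k_eq = 1.6344 N/mm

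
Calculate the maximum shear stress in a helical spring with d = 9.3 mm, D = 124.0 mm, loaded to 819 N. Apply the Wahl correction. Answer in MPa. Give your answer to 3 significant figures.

356 MPa

Spring index C = D/d = 124.0/9.3 = 13.3333
K_W = (4C−1)/(4C−4) + 0.615/C = 52.333/49.333 + 0.0461 = 1.1069
τ₀ = 8FD/(πd³) = 8·819·124.0/(π·9.3³) = 812448/2527 = 321.51 MPa
τ_max = K·τ₀ = 1.1069 × 321.51 = 355.89 MPa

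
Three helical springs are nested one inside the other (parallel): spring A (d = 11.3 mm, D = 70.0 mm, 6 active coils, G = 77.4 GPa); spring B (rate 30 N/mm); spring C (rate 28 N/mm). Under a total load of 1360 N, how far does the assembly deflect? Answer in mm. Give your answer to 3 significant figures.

k_A = Gd⁴/(8D³N_a) = (77.4×10³)(11.3⁴)/(8·70.0³·6) = 76.651 N/mm
Parallel: k_eq = 76.651 + 30 + 28 = 134.65 N/mm
δ = F/k_eq = 1360/134.65 = 10.1 mm

10.1 mm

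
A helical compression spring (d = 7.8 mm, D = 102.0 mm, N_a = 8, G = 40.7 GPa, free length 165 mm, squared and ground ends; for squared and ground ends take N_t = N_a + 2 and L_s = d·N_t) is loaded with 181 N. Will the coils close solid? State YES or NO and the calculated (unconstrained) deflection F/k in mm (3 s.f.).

k = Gd⁴/(8D³N_a) = (40.7×10³)(7.8⁴)/(8·102.0³·8) = 2.2182 N/mm
N_t = 10; L_s = 7.8·10 = 78 mm; δ_solid = L₀ − L_s = 165 − 78 = 87 mm
δ = F/k = 181/2.2182 = 81.599 mm
δ < δ_solid → spring does not go solid

NO, δ = 81.6 mm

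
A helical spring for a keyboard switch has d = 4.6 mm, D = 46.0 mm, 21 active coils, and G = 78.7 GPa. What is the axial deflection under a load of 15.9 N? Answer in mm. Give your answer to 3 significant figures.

7.38 mm

k = Gd⁴/(8D³N_a) = (78.7×10³)(4.6⁴)/(8·46.0³·21) = 2.1549 N/mm
δ = F/k = 15.9 / 2.1549 = 7.3786 mm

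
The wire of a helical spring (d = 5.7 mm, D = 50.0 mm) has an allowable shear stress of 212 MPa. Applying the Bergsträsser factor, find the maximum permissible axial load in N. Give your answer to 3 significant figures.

C = D/d = 50.0/5.7 = 8.7719
K_B = (4C+2)/(4C−3) = 37.088/32.088 = 1.1558
τ_max = K·8FD/(πd³) → F_max = τ_allow·πd³/(8DK)
F_max = 212·π·5.7³/(8·50.0·1.1558) = 1.2334e+05/462.33 = 266.78 N

267 N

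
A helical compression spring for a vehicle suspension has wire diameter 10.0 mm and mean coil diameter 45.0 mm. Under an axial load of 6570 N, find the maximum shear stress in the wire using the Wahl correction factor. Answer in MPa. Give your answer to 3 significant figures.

1020 MPa

Spring index C = D/d = 45.0/10.0 = 4.5000
K_W = (4C−1)/(4C−4) + 0.615/C = 17.000/14.000 + 0.1367 = 1.3510
τ₀ = 8FD/(πd³) = 8·6570·45.0/(π·10.0³) = 2.3652e+06/3141.6 = 752.87 MPa
τ_max = K·τ₀ = 1.3510 × 752.87 = 1017.1 MPa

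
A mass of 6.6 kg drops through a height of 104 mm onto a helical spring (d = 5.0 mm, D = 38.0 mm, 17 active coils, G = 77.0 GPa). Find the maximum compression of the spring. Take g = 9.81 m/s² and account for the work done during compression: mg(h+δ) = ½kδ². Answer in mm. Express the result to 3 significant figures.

56.8 mm

k = Gd⁴/(8D³N_a) = (77.0×10³)(5.0⁴)/(8·38.0³·17) = 6.4488 N/mm
W = mg = 6.6 × 9.81 = 64.746 N
½kδ² − Wδ − Wh = 0 → δ = (W + √(W² + 2kWh))/k
δ = (64.746 + √(4192 + 86847.5))/6.4488 = (64.746 + 301.73)/6.4488 = 56.828 mm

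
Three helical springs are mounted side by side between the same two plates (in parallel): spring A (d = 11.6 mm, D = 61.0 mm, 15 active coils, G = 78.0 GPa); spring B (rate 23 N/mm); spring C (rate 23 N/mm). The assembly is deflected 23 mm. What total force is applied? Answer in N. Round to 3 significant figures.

2250 N

k_A = Gd⁴/(8D³N_a) = (78.0×10³)(11.6⁴)/(8·61.0³·15) = 51.851 N/mm
Parallel: k_eq = 51.851 + 23 + 23 = 97.851 N/mm
F = k_eq·δ = 97.851·23 = 2250.6 N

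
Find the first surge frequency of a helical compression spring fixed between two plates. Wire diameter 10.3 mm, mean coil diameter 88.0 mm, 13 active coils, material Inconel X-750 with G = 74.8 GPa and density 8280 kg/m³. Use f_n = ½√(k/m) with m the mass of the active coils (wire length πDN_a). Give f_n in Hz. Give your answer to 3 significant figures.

k = Gd⁴/(8D³N_a) = (74.8×10³)(10.3⁴)/(8·88.0³·13) = 11.879 N/mm = 11879 N/m
Wire length L = πDN_a = π·88.0·13 = 3594 mm
m = ρ·(πd²/4)·L = 8280 × 83.323×10⁻⁶ m² × 3.594 m = 2.4795 kg
f_n = ½√(k/m) = 0.5·√(11879/2.4795) = 0.5·√(4790.7) = 34.607 Hz

34.6 Hz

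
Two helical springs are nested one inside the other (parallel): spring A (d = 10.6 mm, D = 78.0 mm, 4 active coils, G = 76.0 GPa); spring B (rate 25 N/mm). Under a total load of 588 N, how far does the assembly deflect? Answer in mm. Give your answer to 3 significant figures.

k_A = Gd⁴/(8D³N_a) = (76.0×10³)(10.6⁴)/(8·78.0³·4) = 63.183 N/mm
Parallel: k_eq = 63.183 + 25 = 88.183 N/mm
δ = F/k_eq = 588/88.183 = 6.6679 mm

6.67 mm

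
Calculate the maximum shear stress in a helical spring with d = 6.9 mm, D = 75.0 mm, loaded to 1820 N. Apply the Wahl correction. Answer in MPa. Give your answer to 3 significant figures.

1200 MPa

Spring index C = D/d = 75.0/6.9 = 10.8696
K_W = (4C−1)/(4C−4) + 0.615/C = 42.478/39.478 + 0.0566 = 1.1326
τ₀ = 8FD/(πd³) = 8·1820·75.0/(π·6.9³) = 1.092e+06/1032 = 1058.1 MPa
τ_max = K·τ₀ = 1.1326 × 1058.1 = 1198.4 MPa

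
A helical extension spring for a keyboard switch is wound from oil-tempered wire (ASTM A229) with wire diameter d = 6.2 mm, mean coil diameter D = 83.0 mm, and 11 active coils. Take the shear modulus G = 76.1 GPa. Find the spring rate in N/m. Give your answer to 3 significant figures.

2230 N/m

k = Gd⁴/(8D³N_a) = (76.1×10³ × 6.2⁴) / (8 × 83.0³ × 11)
  = 1.12448e+08 / 5.03173e+07 = 2.2348 N/mm = 2234.8 N/m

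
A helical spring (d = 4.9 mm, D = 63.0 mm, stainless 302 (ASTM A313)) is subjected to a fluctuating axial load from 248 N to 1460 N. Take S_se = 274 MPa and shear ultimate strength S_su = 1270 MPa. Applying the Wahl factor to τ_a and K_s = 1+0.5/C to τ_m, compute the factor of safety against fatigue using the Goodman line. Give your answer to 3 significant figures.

C = D/d = 63.0/4.9 = 12.8571; K_W = (4C−1)/(4C−4)+0.615/C = 1.1111; K_s = 1+0.5/C = 1.0389
F_a = (F_max−F_min)/2 = 606 N; F_m = (F_max+F_min)/2 = 854 N
τ_a = K_W·8F_aD/(πd³) = 1.1111 × 826.35 = 918.15 MPa
τ_m = K_s·8F_mD/(πd³) = 1.0389 × 1164.5 = 1209.8 MPa
Goodman: 1/n_f = τ_a/S_se + τ_m/S_su = 918.15/274 + 1209.8/1270 = 3.35091 + 0.95261 = 4.3035
n_f = 1/4.3035 = 0.2324

0.232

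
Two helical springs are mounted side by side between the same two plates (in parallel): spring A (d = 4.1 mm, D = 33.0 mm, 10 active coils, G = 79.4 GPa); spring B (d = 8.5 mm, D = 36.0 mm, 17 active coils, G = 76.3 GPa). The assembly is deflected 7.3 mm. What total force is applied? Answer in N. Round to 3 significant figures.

515 N

k_A = Gd⁴/(8D³N_a) = (79.4×10³)(4.1⁴)/(8·33.0³·10) = 7.8041 N/mm
k_B = Gd⁴/(8D³N_a) = (76.3×10³)(8.5⁴)/(8·36.0³·17) = 62.77 N/mm
Parallel: k_eq = 7.8041 + 62.77 = 70.574 N/mm
F = k_eq·δ = 70.574·7.3 = 515.19 N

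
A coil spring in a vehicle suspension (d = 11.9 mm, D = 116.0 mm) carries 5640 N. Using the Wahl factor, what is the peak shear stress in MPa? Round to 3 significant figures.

1140 MPa

Spring index C = D/d = 116.0/11.9 = 9.7479
K_W = (4C−1)/(4C−4) + 0.615/C = 37.992/34.992 + 0.0631 = 1.1488
τ₀ = 8FD/(πd³) = 8·5640·116.0/(π·11.9³) = 5.23392e+06/5294.1 = 988.64 MPa
τ_max = K·τ₀ = 1.1488 × 988.64 = 1135.8 MPa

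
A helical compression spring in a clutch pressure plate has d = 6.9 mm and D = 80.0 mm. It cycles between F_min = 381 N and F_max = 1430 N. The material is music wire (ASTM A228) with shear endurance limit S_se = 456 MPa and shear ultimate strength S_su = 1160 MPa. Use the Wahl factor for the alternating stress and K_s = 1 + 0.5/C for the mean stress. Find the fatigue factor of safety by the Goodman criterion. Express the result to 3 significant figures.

C = D/d = 80.0/6.9 = 11.5942; K_W = (4C−1)/(4C−4)+0.615/C = 1.1238; K_s = 1+0.5/C = 1.0431
F_a = (F_max−F_min)/2 = 524.5 N; F_m = (F_max+F_min)/2 = 905.5 N
τ_a = K_W·8F_aD/(πd³) = 1.1238 × 325.26 = 365.54 MPa
τ_m = K_s·8F_mD/(πd³) = 1.0431 × 561.53 = 585.74 MPa
Goodman: 1/n_f = τ_a/S_se + τ_m/S_su = 365.54/456 + 585.74/1160 = 0.80162 + 0.50495 = 1.3066
n_f = 1/1.3066 = 0.7654

0.765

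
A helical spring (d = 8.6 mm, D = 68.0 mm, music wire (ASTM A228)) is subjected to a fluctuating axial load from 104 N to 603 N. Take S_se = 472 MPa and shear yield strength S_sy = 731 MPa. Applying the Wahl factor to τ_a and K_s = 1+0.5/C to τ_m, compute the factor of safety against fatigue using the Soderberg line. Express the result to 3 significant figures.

C = D/d = 68.0/8.6 = 7.9070; K_W = (4C−1)/(4C−4)+0.615/C = 1.1864; K_s = 1+0.5/C = 1.0632
F_a = (F_max−F_min)/2 = 249.5 N; F_m = (F_max+F_min)/2 = 353.5 N
τ_a = K_W·8F_aD/(πd³) = 1.1864 × 67.924 = 80.583 MPa
τ_m = K_s·8F_mD/(πd³) = 1.0632 × 96.237 = 102.32 MPa
Soderberg: 1/n_f = τ_a/S_se + τ_m/S_sy = 80.583/472 + 102.32/731 = 0.17073 + 0.13998 = 0.3107
n_f = 1/0.3107 = 3.219

3.22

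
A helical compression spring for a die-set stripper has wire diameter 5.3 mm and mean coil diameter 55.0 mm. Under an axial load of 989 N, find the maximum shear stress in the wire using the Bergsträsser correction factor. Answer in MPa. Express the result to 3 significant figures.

Spring index C = D/d = 55.0/5.3 = 10.3774
K_B = (4C+2)/(4C−3) = 43.509/38.509 = 1.1298
τ₀ = 8FD/(πd³) = 8·989·55.0/(π·5.3³) = 435160/467.71 = 930.4 MPa
τ_max = K·τ₀ = 1.1298 × 930.4 = 1051.2 MPa

1050 MPa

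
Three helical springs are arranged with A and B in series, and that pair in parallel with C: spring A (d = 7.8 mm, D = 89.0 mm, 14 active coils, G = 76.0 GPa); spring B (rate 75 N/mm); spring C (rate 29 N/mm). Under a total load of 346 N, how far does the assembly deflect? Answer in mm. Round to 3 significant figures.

k_A = Gd⁴/(8D³N_a) = (76.0×10³)(7.8⁴)/(8·89.0³·14) = 3.5629 N/mm
Springs A,B series: k_AB = 1/(1/3.5629+1/75) = 3.4013 N/mm; parallel with C: k_eq = 3.4013+29 = 32.401 N/mm
δ = F/k_eq = 346/32.401 = 10.679 mm

10.7 mm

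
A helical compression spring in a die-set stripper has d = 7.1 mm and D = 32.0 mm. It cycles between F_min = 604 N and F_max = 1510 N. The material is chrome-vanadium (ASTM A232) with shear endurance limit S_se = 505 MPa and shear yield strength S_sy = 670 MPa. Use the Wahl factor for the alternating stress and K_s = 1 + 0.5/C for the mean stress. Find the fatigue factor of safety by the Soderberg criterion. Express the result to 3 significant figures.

C = D/d = 32.0/7.1 = 4.5070; K_W = (4C−1)/(4C−4)+0.615/C = 1.3503; K_s = 1+0.5/C = 1.1109
F_a = (F_max−F_min)/2 = 453 N; F_m = (F_max+F_min)/2 = 1057 N
τ_a = K_W·8F_aD/(πd³) = 1.3503 × 103.14 = 139.27 MPa
τ_m = K_s·8F_mD/(πd³) = 1.1109 × 240.65 = 267.35 MPa
Soderberg: 1/n_f = τ_a/S_se + τ_m/S_sy = 139.27/505 + 267.35/670 = 0.27577 + 0.39903 = 0.6748
n_f = 1/0.6748 = 1.482

1.48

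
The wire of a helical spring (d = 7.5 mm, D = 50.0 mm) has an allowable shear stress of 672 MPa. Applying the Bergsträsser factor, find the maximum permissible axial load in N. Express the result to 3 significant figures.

C = D/d = 50.0/7.5 = 6.6667
K_B = (4C+2)/(4C−3) = 28.667/23.667 = 1.2113
τ_max = K·8FD/(πd³) → F_max = τ_allow·πd³/(8DK)
F_max = 672·π·7.5³/(8·50.0·1.2113) = 8.9064e+05/484.51 = 1838.2 N

1840 N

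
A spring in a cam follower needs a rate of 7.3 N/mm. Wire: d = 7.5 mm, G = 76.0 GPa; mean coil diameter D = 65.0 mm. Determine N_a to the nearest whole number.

N_a = Gd⁴/(8D³k) = (76.0×10³ × 7.5⁴)/(8 × 65.0³ × 7.3)
    = 2.40469e+08 / 1.60381e+07 = 14.99 → 15 coils

15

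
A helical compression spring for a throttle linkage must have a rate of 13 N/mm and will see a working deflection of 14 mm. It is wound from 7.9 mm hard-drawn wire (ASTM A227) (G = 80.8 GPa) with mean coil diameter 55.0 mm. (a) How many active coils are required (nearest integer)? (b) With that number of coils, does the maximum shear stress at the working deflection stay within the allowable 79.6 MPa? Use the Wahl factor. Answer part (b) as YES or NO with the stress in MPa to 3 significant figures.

N_a = Gd⁴/(8D³k) = (80.8×10³)(7.9⁴)/(8·55.0³·13) = 18.19 → N_a = 18
Actual rate k = Gd⁴/(8D³·18) = 13.136 N/mm
Working load F = kδ = 13.136·14 = 183.91 N
C = 55.0/7.9 = 6.9620; K_W = (4C−1)/(4C−4)+0.615/C = 1.2141
τ_max = K_W·8FD/(πd³) = 1.2141·52.242 = 63.429 MPa
τ_max ≤ 79.6 MPa → acceptable

(a) 18 coils; (b) YES, τ_max = 63.4 MPa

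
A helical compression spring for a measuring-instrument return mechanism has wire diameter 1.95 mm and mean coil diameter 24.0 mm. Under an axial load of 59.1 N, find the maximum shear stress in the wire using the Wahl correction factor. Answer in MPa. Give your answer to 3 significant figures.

Spring index C = D/d = 24.0/1.95 = 12.3077
K_W = (4C−1)/(4C−4) + 0.615/C = 48.231/45.231 + 0.0500 = 1.1163
τ₀ = 8FD/(πd³) = 8·59.1·24.0/(π·1.95³) = 11347.2/23.295 = 487.12 MPa
τ_max = K·τ₀ = 1.1163 × 487.12 = 543.77 MPa

544 MPa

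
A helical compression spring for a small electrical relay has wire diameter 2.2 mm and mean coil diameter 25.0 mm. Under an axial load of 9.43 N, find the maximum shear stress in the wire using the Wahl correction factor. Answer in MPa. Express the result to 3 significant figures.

63.5 MPa

Spring index C = D/d = 25.0/2.2 = 11.3636
K_W = (4C−1)/(4C−4) + 0.615/C = 44.455/41.455 + 0.0541 = 1.1265
τ₀ = 8FD/(πd³) = 8·9.43·25.0/(π·2.2³) = 1886/33.452 = 56.38 MPa
τ_max = K·τ₀ = 1.1265 × 56.38 = 63.511 MPa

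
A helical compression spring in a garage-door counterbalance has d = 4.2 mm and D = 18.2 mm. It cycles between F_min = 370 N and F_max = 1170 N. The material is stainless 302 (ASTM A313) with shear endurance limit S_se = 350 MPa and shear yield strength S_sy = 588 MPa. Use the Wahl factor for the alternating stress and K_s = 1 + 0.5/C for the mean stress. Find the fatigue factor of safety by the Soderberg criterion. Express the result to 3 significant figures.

C = D/d = 18.2/4.2 = 4.3333; K_W = (4C−1)/(4C−4)+0.615/C = 1.3669; K_s = 1+0.5/C = 1.1154
F_a = (F_max−F_min)/2 = 400 N; F_m = (F_max+F_min)/2 = 770 N
τ_a = K_W·8F_aD/(πd³) = 1.3669 × 250.22 = 342.03 MPa
τ_m = K_s·8F_mD/(πd³) = 1.1154 × 481.68 = 537.25 MPa
Soderberg: 1/n_f = τ_a/S_se + τ_m/S_sy = 342.03/350 + 537.25/588 = 0.97724 + 0.91370 = 1.8909
n_f = 1/1.8909 = 0.5288

0.529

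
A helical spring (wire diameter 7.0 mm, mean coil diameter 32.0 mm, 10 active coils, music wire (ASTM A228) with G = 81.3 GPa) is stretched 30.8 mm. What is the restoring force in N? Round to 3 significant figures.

k = Gd⁴/(8D³N_a) = (81.3×10³)(7.0⁴)/(8·32.0³·10) = 74.463 N/mm
F = k·δ = 74.463 × 30.8 = 2293.5 N

2290 N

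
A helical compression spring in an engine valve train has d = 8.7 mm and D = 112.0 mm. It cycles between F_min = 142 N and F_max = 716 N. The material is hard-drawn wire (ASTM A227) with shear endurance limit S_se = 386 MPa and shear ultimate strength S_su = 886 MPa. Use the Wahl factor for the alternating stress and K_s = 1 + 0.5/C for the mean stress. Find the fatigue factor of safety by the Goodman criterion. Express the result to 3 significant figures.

C = D/d = 112.0/8.7 = 12.8736; K_W = (4C−1)/(4C−4)+0.615/C = 1.1109; K_s = 1+0.5/C = 1.0388
F_a = (F_max−F_min)/2 = 287 N; F_m = (F_max+F_min)/2 = 429 N
τ_a = K_W·8F_aD/(πd³) = 1.1109 × 124.3 = 138.09 MPa
τ_m = K_s·8F_mD/(πd³) = 1.0388 × 185.81 = 193.02 MPa
Goodman: 1/n_f = τ_a/S_se + τ_m/S_su = 138.09/386 + 193.02/886 = 0.35775 + 0.21786 = 0.57561
n_f = 1/0.57561 = 1.737

1.74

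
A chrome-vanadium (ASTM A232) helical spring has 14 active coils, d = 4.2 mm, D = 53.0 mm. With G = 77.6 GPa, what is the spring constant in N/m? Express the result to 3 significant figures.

k = Gd⁴/(8D³N_a) = (77.6×10³ × 4.2⁴) / (8 × 53.0³ × 14)
  = 2.41468e+07 / 1.66742e+07 = 1.4481 N/mm = 1448.1 N/m

1450 N/m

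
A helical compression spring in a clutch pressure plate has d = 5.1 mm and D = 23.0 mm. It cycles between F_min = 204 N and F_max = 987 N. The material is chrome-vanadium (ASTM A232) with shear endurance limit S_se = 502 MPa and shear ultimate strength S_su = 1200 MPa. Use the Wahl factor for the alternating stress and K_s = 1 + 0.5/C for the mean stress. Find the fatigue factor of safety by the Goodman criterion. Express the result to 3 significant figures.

C = D/d = 23.0/5.1 = 4.5098; K_W = (4C−1)/(4C−4)+0.615/C = 1.3501; K_s = 1+0.5/C = 1.1109
F_a = (F_max−F_min)/2 = 391.5 N; F_m = (F_max+F_min)/2 = 595.5 N
τ_a = K_W·8F_aD/(πd³) = 1.3501 × 172.86 = 233.37 MPa
τ_m = K_s·8F_mD/(πd³) = 1.1109 × 262.93 = 292.08 MPa
Goodman: 1/n_f = τ_a/S_se + τ_m/S_su = 233.37/502 + 292.08/1200 = 0.46488 + 0.24340 = 0.70828
n_f = 1/0.70828 = 1.412

1.41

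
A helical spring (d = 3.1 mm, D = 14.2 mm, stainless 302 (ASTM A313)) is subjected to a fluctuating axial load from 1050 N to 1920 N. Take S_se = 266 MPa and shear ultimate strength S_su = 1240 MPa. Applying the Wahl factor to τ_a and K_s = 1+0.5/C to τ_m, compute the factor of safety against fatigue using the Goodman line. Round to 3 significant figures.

0.234

C = D/d = 14.2/3.1 = 4.5806; K_W = (4C−1)/(4C−4)+0.615/C = 1.3437; K_s = 1+0.5/C = 1.1092
F_a = (F_max−F_min)/2 = 435 N; F_m = (F_max+F_min)/2 = 1485 N
τ_a = K_W·8F_aD/(πd³) = 1.3437 × 528 = 709.48 MPa
τ_m = K_s·8F_mD/(πd³) = 1.1092 × 1802.5 = 1999.2 MPa
Goodman: 1/n_f = τ_a/S_se + τ_m/S_su = 709.48/266 + 1999.2/1240 = 2.66723 + 1.61228 = 4.2795
n_f = 1/4.2795 = 0.2337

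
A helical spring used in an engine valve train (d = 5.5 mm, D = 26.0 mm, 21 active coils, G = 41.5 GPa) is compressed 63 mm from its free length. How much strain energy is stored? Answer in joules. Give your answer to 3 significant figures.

k = Gd⁴/(8D³N_a) = (41.5×10³)(5.5⁴)/(8·26.0³·21) = 12.861 N/mm
U = ½kδ² = 0.5 × 12.861 × 63² = 25522 N·mm = 25.522 J

25.5 J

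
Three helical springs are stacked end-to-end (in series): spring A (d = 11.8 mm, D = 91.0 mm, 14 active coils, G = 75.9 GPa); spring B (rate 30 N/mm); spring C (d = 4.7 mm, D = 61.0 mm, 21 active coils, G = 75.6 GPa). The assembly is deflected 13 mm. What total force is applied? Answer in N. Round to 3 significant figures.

11.6 N

k_A = Gd⁴/(8D³N_a) = (75.9×10³)(11.8⁴)/(8·91.0³·14) = 17.435 N/mm
k_C = Gd⁴/(8D³N_a) = (75.6×10³)(4.7⁴)/(8·61.0³·21) = 0.96742 N/mm
Series: 1/k_eq = 1/17.435 + 1/30 + 1/0.96742 = 1.1244; k_eq = 0.88939 N/mm
F = k_eq·δ = 0.88939·13 = 11.562 N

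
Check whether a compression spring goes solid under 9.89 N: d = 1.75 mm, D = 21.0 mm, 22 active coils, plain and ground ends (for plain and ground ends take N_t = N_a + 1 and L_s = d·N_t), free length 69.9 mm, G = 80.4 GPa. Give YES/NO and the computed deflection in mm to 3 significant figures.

NO, δ = 21.4 mm

k = Gd⁴/(8D³N_a) = (80.4×10³)(1.75⁴)/(8·21.0³·22) = 0.46263 N/mm
N_t = 23; L_s = 1.75·23 = 40.25 mm; δ_solid = L₀ − L_s = 69.9 − 40.25 = 29.65 mm
δ = F/k = 9.89/0.46263 = 21.378 mm
δ < δ_solid → spring does not go solid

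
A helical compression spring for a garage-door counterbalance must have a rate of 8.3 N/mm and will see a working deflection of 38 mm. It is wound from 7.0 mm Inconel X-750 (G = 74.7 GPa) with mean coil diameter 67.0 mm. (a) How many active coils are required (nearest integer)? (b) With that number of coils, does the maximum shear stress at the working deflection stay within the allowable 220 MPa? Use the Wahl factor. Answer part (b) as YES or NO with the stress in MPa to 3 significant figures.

(a) 9 coils; (b) YES, τ_max = 180 MPa

N_a = Gd⁴/(8D³k) = (74.7×10³)(7.0⁴)/(8·67.0³·8.3) = 8.981 → N_a = 9
Actual rate k = Gd⁴/(8D³·9) = 8.2824 N/mm
Working load F = kδ = 8.2824·38 = 314.73 N
C = 67.0/7.0 = 9.5714; K_W = (4C−1)/(4C−4)+0.615/C = 1.1518
τ_max = K_W·8FD/(πd³) = 1.1518·156.55 = 180.31 MPa
τ_max ≤ 220 MPa → acceptable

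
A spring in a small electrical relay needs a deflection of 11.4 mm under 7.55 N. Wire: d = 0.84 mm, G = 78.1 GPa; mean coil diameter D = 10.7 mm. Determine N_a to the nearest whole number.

6

Required rate k = F/δ = 7.55/11.4 = 0.66228 N/mm
N_a = Gd⁴/(8D³k) = (78.1×10³ × 0.84⁴)/(8 × 10.7³ × 0.66228)
    = 38883.8 / 6490.58 = 5.991 → 6 coils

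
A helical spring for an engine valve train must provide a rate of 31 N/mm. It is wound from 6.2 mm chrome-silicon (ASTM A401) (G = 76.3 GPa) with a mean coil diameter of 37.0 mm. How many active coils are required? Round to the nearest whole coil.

9

N_a = Gd⁴/(8D³k) = (76.3×10³ × 6.2⁴)/(8 × 37.0³ × 31)
    = 1.12743e+08 / 1.25619e+07 = 8.975 → 9 coils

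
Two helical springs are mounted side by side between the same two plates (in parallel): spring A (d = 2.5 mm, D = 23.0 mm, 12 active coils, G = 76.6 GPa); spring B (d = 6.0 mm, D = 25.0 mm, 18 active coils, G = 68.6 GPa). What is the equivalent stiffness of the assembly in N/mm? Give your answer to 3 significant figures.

k_A = Gd⁴/(8D³N_a) = (76.6×10³)(2.5⁴)/(8·23.0³·12) = 2.5617 N/mm
k_B = Gd⁴/(8D³N_a) = (68.6×10³)(6.0⁴)/(8·25.0³·18) = 39.514 N/mm
Parallel: k_eq = 2.5617 + 39.514 = 42.075 N/mm

42.1 N/mm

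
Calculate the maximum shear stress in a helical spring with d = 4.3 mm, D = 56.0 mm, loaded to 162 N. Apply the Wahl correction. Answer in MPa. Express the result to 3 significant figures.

Spring index C = D/d = 56.0/4.3 = 13.0233
K_W = (4C−1)/(4C−4) + 0.615/C = 51.093/48.093 + 0.0472 = 1.1096
τ₀ = 8FD/(πd³) = 8·162·56.0/(π·4.3³) = 72576/249.78 = 290.56 MPa
τ_max = K·τ₀ = 1.1096 × 290.56 = 322.41 MPa

322 MPa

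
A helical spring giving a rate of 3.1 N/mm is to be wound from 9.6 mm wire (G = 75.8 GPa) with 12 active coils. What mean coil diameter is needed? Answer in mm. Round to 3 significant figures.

D = (Gd⁴/(8N_a·k))^(1/3) = (75.8×10³·9.6⁴/(8·12·3.1))^(1/3)
  = (2.16332e+06)^(1/3) = 129.3323 mm

129 mm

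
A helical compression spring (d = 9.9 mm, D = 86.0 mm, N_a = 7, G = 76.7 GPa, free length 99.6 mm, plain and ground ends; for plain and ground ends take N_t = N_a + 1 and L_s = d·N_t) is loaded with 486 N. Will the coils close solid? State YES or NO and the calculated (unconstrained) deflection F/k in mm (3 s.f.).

k = Gd⁴/(8D³N_a) = (76.7×10³)(9.9⁴)/(8·86.0³·7) = 20.685 N/mm
N_t = 8; L_s = 9.9·8 = 79.2 mm; δ_solid = L₀ − L_s = 99.6 − 79.2 = 20.4 mm
δ = F/k = 486/20.685 = 23.495 mm
δ ≥ δ_solid → spring goes solid

YES, δ = 23.5 mm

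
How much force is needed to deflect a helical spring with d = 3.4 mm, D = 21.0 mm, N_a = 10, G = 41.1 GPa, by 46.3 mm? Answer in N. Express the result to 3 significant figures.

343 N

k = Gd⁴/(8D³N_a) = (41.1×10³)(3.4⁴)/(8·21.0³·10) = 7.4133 N/mm
F = k·δ = 7.4133 × 46.3 = 343.23 N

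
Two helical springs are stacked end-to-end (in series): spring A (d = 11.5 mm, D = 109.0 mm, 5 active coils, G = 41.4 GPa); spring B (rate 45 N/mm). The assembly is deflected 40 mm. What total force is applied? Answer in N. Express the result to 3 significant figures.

k_A = Gd⁴/(8D³N_a) = (41.4×10³)(11.5⁴)/(8·109.0³·5) = 13.978 N/mm
Series: 1/k_eq = 1/13.978 + 1/45 = 0.093762; k_eq = 10.665 N/mm
F = k_eq·δ = 10.665·40 = 426.61 N

427 N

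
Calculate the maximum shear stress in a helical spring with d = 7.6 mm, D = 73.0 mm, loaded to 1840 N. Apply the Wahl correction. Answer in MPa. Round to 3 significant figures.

897 MPa

Spring index C = D/d = 73.0/7.6 = 9.6053
K_W = (4C−1)/(4C−4) + 0.615/C = 37.421/34.421 + 0.0640 = 1.1512
τ₀ = 8FD/(πd³) = 8·1840·73.0/(π·7.6³) = 1.07456e+06/1379.1 = 779.18 MPa
τ_max = K·τ₀ = 1.1512 × 779.18 = 896.98 MPa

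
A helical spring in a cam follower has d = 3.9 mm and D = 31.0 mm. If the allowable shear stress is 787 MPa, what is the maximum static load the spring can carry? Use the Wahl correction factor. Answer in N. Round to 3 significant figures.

499 N

C = D/d = 31.0/3.9 = 7.9487
K_W = (4C−1)/(4C−4) + 0.615/C = 30.795/27.795 + 0.0774 = 1.1853
τ_max = K·8FD/(πd³) → F_max = τ_allow·πd³/(8DK)
F_max = 787·π·3.9³/(8·31.0·1.1853) = 1.4666e+05/293.96 = 498.93 N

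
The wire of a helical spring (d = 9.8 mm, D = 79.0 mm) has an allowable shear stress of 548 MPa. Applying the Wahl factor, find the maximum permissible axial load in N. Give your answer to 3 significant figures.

C = D/d = 79.0/9.8 = 8.0612
K_W = (4C−1)/(4C−4) + 0.615/C = 31.245/28.245 + 0.0763 = 1.1825
τ_max = K·8FD/(πd³) → F_max = τ_allow·πd³/(8DK)
F_max = 548·π·9.8³/(8·79.0·1.1825) = 1.6203e+06/747.34 = 2168.1 N

2170 N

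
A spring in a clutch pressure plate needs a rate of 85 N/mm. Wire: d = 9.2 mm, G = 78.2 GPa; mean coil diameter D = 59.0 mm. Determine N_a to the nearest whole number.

N_a = Gd⁴/(8D³k) = (78.2×10³ × 9.2⁴)/(8 × 59.0³ × 85)
    = 5.60219e+08 / 1.39658e+08 = 4.011 → 4 coils

4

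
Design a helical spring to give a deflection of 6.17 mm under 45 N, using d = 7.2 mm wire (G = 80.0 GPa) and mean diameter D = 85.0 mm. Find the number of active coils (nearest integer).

6

Required rate k = F/δ = 45/6.17 = 7.2934 N/mm
N_a = Gd⁴/(8D³k) = (80.0×10³ × 7.2⁴)/(8 × 85.0³ × 7.2934)
    = 2.14991e+08 / 3.58323e+07 = 6 → 6 coils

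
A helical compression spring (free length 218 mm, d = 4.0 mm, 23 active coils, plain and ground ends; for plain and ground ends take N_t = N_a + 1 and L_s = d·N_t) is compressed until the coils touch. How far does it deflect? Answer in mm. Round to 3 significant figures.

122 mm

N_t = 24; L_s = 4.0·24 = 96 mm
δ_solid = L₀ − L_s = 218 − 96 = 122 mm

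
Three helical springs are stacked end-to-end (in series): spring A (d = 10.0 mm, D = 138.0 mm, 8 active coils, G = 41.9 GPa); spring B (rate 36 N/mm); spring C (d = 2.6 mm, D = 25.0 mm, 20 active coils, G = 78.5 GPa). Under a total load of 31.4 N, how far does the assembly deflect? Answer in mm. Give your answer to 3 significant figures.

35.4 mm

k_A = Gd⁴/(8D³N_a) = (41.9×10³)(10.0⁴)/(8·138.0³·8) = 2.4911 N/mm
k_C = Gd⁴/(8D³N_a) = (78.5×10³)(2.6⁴)/(8·25.0³·20) = 1.4349 N/mm
Series: 1/k_eq = 1/2.4911 + 1/36 + 1/1.4349 = 1.1261; k_eq = 0.88801 N/mm
δ = F/k_eq = 31.4/0.88801 = 35.36 mm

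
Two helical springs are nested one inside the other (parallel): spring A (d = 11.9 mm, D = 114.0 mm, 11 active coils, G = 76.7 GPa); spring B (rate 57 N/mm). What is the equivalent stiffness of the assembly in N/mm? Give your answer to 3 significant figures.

68.8 N/mm

k_A = Gd⁴/(8D³N_a) = (76.7×10³)(11.9⁴)/(8·114.0³·11) = 11.797 N/mm
Parallel: k_eq = 11.797 + 57 = 68.797 N/mm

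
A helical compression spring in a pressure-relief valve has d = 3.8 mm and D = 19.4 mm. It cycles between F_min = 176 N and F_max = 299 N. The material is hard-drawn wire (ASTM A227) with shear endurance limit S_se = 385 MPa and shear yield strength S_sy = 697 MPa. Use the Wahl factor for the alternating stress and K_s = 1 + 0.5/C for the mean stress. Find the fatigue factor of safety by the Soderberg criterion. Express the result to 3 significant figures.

1.91

C = D/d = 19.4/3.8 = 5.1053; K_W = (4C−1)/(4C−4)+0.615/C = 1.3032; K_s = 1+0.5/C = 1.0979
F_a = (F_max−F_min)/2 = 61.5 N; F_m = (F_max+F_min)/2 = 237.5 N
τ_a = K_W·8F_aD/(πd³) = 1.3032 × 55.369 = 72.154 MPa
τ_m = K_s·8F_mD/(πd³) = 1.0979 × 213.82 = 234.76 MPa
Soderberg: 1/n_f = τ_a/S_se + τ_m/S_sy = 72.154/385 + 234.76/697 = 0.18741 + 0.33682 = 0.52424
n_f = 1/0.52424 = 1.908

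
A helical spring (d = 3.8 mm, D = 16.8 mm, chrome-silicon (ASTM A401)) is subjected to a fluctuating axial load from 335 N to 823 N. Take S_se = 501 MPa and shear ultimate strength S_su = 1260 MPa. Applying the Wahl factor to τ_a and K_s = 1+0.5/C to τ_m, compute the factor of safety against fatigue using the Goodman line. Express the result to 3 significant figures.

C = D/d = 16.8/3.8 = 4.4211; K_W = (4C−1)/(4C−4)+0.615/C = 1.3583; K_s = 1+0.5/C = 1.1131
F_a = (F_max−F_min)/2 = 244 N; F_m = (F_max+F_min)/2 = 579 N
τ_a = K_W·8F_aD/(πd³) = 1.3583 × 190.23 = 258.4 MPa
τ_m = K_s·8F_mD/(πd³) = 1.1131 × 451.42 = 502.47 MPa
Goodman: 1/n_f = τ_a/S_se + τ_m/S_su = 258.4/501 + 502.47/1260 = 0.51577 + 0.39879 = 0.91456
n_f = 1/0.91456 = 1.093

1.09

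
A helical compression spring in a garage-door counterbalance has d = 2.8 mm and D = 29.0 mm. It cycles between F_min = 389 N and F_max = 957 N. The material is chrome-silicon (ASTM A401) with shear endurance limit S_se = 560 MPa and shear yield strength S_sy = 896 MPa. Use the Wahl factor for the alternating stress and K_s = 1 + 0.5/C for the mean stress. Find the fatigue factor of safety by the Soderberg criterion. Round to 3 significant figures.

C = D/d = 29.0/2.8 = 10.3571; K_W = (4C−1)/(4C−4)+0.615/C = 1.1395; K_s = 1+0.5/C = 1.0483
F_a = (F_max−F_min)/2 = 284 N; F_m = (F_max+F_min)/2 = 673 N
τ_a = K_W·8F_aD/(πd³) = 1.1395 × 955.39 = 1088.7 MPa
τ_m = K_s·8F_mD/(πd³) = 1.0483 × 2264 = 2373.3 MPa
Soderberg: 1/n_f = τ_a/S_se + τ_m/S_sy = 1088.7/560 + 2373.3/896 = 1.94411 + 2.64878 = 4.5929
n_f = 1/4.5929 = 0.2177

0.218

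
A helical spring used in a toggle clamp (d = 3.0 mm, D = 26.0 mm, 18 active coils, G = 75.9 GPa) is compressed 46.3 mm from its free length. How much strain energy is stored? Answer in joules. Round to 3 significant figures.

2.60 J

k = Gd⁴/(8D³N_a) = (75.9×10³)(3.0⁴)/(8·26.0³·18) = 2.4291 N/mm
U = ½kδ² = 0.5 × 2.4291 × 46.3² = 2603.6 N·mm = 2.6036 J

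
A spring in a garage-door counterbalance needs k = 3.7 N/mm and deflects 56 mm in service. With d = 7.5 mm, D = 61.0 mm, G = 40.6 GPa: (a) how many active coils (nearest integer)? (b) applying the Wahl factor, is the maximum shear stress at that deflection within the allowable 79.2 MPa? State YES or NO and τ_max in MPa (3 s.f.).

N_a = Gd⁴/(8D³k) = (40.6×10³)(7.5⁴)/(8·61.0³·3.7) = 19.12 → N_a = 19
Actual rate k = Gd⁴/(8D³·19) = 3.7234 N/mm
Working load F = kδ = 3.7234·56 = 208.51 N
C = 61.0/7.5 = 8.1333; K_W = (4C−1)/(4C−4)+0.615/C = 1.1808
τ_max = K_W·8FD/(πd³) = 1.1808·76.774 = 90.651 MPa
τ_max > 79.2 MPa → exceeds allowable

(a) 19 coils; (b) NO, τ_max = 90.7 MPa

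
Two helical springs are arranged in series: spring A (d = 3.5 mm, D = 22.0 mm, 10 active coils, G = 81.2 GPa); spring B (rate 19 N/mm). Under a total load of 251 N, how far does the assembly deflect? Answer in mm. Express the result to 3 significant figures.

k_A = Gd⁴/(8D³N_a) = (81.2×10³)(3.5⁴)/(8·22.0³·10) = 14.304 N/mm
Series: 1/k_eq = 1/14.304 + 1/19 = 0.12254; k_eq = 8.1606 N/mm
δ = F/k_eq = 251/8.1606 = 30.758 mm

30.8 mm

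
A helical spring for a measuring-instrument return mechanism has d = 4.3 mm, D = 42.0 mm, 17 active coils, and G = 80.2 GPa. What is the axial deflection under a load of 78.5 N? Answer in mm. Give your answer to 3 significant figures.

28.8 mm

k = Gd⁴/(8D³N_a) = (80.2×10³)(4.3⁴)/(8·42.0³·17) = 2.7212 N/mm
δ = F/k = 78.5 / 2.7212 = 28.848 mm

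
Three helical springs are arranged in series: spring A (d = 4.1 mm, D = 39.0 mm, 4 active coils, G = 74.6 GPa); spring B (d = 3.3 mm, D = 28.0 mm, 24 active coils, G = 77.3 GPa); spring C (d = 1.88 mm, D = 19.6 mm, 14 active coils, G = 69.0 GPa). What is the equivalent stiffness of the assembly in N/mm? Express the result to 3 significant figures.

k_A = Gd⁴/(8D³N_a) = (74.6×10³)(4.1⁴)/(8·39.0³·4) = 11.105 N/mm
k_B = Gd⁴/(8D³N_a) = (77.3×10³)(3.3⁴)/(8·28.0³·24) = 2.175 N/mm
k_C = Gd⁴/(8D³N_a) = (69.0×10³)(1.88⁴)/(8·19.6³·14) = 1.0221 N/mm
Series: 1/k_eq = 1/11.105 + 1/2.175 + 1/1.0221 = 1.5282; k_eq = 0.65437 N/mm

0.654 N/mm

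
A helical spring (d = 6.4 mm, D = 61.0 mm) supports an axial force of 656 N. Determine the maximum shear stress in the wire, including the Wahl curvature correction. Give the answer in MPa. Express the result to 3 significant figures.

448 MPa

Spring index C = D/d = 61.0/6.4 = 9.5312
K_W = (4C−1)/(4C−4) + 0.615/C = 37.125/34.125 + 0.0645 = 1.1524
τ₀ = 8FD/(πd³) = 8·656·61.0/(π·6.4³) = 320128/823.55 = 388.72 MPa
τ_max = K·τ₀ = 1.1524 × 388.72 = 447.97 MPa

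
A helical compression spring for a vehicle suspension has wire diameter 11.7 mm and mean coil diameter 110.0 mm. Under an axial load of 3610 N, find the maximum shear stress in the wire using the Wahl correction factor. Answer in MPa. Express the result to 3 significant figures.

729 MPa

Spring index C = D/d = 110.0/11.7 = 9.4017
K_W = (4C−1)/(4C−4) + 0.615/C = 36.607/33.607 + 0.0654 = 1.1547
τ₀ = 8FD/(πd³) = 8·3610·110.0/(π·11.7³) = 3.1768e+06/5031.6 = 631.37 MPa
τ_max = K·τ₀ = 1.1547 × 631.37 = 729.03 MPa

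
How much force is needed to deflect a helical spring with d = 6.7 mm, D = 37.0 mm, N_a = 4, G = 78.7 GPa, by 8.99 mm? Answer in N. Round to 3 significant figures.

880 N

k = Gd⁴/(8D³N_a) = (78.7×10³)(6.7⁴)/(8·37.0³·4) = 97.841 N/mm
F = k·δ = 97.841 × 8.99 = 879.59 N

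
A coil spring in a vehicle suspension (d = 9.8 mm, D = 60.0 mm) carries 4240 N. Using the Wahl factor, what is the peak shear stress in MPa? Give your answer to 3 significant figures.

Spring index C = D/d = 60.0/9.8 = 6.1224
K_W = (4C−1)/(4C−4) + 0.615/C = 23.490/20.490 + 0.1004 = 1.2469
τ₀ = 8FD/(πd³) = 8·4240·60.0/(π·9.8³) = 2.0352e+06/2956.8 = 688.3 MPa
τ_max = K·τ₀ = 1.2469 × 688.3 = 858.22 MPa

858 MPa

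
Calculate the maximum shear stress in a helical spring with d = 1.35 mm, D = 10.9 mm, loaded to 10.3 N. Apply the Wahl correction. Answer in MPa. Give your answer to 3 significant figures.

Spring index C = D/d = 10.9/1.35 = 8.0741
K_W = (4C−1)/(4C−4) + 0.615/C = 31.296/28.296 + 0.0762 = 1.1822
τ₀ = 8FD/(πd³) = 8·10.3·10.9/(π·1.35³) = 898.16/7.7295 = 116.2 MPa
τ_max = K·τ₀ = 1.1822 × 116.2 = 137.37 MPa

137 MPa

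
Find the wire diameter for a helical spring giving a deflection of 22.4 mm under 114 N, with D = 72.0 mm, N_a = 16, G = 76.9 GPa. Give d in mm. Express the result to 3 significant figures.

7.50 mm

Required rate k = F/δ = 114/22.4 = 5.0893 N/mm
d = (8D³N_a·k / G)^(1/4) = (8·72.0³·16·5.0893 / (76.9×10³))^0.25
  = (3161.8)^0.25 = 7.4987 mm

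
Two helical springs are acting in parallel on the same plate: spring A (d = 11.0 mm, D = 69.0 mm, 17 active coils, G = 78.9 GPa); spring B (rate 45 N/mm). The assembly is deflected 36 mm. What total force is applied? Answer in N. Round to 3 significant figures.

k_A = Gd⁴/(8D³N_a) = (78.9×10³)(11.0⁴)/(8·69.0³·17) = 25.856 N/mm
Parallel: k_eq = 25.856 + 45 = 70.856 N/mm
F = k_eq·δ = 70.856·36 = 2550.8 N

2550 N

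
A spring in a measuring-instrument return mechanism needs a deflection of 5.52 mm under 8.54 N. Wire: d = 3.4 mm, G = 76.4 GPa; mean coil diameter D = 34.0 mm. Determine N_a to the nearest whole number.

21

Required rate k = F/δ = 8.54/5.52 = 1.5471 N/mm
N_a = Gd⁴/(8D³k) = (76.4×10³ × 3.4⁴)/(8 × 34.0³ × 1.5471)
    = 1.02096e+07 / 486458 = 20.99 → 21 coils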